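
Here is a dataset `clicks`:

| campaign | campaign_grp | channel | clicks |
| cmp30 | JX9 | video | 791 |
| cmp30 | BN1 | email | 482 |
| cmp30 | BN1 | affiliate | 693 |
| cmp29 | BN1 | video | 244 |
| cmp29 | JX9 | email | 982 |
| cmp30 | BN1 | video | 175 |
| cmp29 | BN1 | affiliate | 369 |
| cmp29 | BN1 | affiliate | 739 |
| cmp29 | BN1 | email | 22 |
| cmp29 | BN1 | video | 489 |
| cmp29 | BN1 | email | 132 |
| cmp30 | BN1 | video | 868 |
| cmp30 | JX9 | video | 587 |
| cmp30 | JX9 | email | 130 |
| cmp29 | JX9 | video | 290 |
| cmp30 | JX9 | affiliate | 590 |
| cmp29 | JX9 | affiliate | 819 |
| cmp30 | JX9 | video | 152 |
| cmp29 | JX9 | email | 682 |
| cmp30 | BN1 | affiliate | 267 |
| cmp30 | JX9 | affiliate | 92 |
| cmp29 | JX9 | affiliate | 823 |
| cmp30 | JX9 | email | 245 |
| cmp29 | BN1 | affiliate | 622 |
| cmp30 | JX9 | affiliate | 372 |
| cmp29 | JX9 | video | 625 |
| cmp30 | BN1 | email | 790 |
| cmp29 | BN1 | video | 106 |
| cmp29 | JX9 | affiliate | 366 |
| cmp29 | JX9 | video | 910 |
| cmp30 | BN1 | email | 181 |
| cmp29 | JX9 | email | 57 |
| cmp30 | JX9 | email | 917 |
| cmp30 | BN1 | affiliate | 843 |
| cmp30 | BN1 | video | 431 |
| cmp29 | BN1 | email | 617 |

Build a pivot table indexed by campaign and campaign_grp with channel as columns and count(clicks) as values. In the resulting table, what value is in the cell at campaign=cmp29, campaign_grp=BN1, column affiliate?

3

Rows with campaign=cmp29, campaign_grp=BN1 and channel=affiliate: clicks values are 369, 739, 622.
3 rows match — count = 3.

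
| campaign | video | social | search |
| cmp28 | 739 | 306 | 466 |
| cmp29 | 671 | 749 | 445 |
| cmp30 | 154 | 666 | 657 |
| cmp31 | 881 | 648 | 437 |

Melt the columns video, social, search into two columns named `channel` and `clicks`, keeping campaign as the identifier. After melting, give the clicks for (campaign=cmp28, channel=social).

306

Unpivoting turns each (campaign, wide-column) pair into one long row.
The wide cell at row cmp28, column social holds 306, so the long row (cmp28, social) has clicks=306.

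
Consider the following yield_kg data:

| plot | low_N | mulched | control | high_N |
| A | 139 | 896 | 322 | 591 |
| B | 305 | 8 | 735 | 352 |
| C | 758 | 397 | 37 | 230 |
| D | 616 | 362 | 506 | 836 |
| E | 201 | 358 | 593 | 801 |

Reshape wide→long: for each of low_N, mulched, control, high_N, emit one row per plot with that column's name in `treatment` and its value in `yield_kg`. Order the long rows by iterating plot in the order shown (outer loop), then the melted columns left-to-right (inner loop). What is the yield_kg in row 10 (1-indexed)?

397

20 rows total (5 × 4). Row 10: index ⌊(10-1)/4⌋ = 2 into plot → C; (10-1) mod 4 = 1 into the melted columns → mulched.
So row 10 is (C, mulched, 397); yield_kg = 397.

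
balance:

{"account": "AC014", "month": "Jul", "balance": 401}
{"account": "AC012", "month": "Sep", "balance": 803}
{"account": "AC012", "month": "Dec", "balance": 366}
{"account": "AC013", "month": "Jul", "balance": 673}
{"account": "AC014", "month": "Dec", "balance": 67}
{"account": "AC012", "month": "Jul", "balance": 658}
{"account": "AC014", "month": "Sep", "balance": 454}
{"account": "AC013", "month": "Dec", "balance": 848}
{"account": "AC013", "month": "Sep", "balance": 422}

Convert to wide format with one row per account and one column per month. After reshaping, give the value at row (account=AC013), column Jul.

Wide layout: rows indexed by account, columns are the 3 distinct month values (Jul, Sep, Dec).
Cell (account=AC013, month=Jul) draws from the long row where account=AC013 and month=Jul, which has balance=673.

673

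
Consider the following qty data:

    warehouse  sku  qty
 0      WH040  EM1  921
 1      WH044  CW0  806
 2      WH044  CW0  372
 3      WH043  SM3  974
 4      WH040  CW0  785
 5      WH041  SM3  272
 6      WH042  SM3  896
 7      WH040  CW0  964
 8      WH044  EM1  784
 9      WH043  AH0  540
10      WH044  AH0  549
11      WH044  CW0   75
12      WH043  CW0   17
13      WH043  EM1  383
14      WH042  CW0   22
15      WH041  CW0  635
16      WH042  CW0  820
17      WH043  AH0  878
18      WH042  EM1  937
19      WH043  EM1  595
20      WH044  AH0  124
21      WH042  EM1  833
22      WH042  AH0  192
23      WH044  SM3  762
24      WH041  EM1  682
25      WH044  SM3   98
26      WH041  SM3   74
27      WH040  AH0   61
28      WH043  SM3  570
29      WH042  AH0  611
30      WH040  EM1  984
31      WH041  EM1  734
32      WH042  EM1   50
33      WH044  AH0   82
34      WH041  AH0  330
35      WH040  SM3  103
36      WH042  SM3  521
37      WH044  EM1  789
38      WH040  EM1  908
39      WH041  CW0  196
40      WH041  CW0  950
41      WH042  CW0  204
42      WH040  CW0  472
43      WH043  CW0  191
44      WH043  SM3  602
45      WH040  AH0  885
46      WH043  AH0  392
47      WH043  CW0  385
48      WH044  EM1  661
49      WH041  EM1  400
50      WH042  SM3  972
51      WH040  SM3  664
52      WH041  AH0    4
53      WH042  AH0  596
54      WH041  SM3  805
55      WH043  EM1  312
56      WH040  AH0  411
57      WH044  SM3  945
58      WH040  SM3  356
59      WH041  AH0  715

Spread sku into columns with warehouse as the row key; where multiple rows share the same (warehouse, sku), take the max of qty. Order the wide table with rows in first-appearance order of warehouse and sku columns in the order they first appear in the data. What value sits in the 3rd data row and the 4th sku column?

878

With rows in first-appearance order of warehouse, row 3 is warehouse=WH043. sku columns in first-appearance order: EM1, CW0, SM3, AH0; column 4 is AH0.
Long rows with warehouse=WH043, sku=AH0: max(540, 878, 392) = 878.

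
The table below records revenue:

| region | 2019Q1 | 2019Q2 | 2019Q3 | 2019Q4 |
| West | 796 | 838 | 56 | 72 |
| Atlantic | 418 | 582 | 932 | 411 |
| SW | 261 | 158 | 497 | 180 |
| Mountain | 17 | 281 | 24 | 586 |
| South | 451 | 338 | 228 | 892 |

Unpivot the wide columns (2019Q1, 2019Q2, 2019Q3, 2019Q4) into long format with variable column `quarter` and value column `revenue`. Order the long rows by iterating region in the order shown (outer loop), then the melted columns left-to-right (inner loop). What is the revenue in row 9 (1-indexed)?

261

20 rows total (5 × 4). Row 9: index ⌊(9-1)/4⌋ = 2 into region → SW; (9-1) mod 4 = 0 into the melted columns → 2019Q1.
So row 9 is (SW, 2019Q1, 261); revenue = 261.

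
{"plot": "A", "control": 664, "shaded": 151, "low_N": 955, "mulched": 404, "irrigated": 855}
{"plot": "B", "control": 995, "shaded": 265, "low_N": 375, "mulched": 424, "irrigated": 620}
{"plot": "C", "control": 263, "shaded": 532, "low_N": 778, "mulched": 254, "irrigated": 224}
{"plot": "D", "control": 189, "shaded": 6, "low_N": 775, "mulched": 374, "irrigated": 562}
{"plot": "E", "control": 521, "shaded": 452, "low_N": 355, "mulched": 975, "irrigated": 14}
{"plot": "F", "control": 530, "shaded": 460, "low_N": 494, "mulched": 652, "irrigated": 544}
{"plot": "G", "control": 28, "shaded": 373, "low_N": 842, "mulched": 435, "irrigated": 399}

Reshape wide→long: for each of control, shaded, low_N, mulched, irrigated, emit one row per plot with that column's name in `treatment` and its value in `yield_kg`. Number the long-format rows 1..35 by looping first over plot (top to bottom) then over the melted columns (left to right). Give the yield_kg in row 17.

35 rows total (7 × 5). Row 17: index ⌊(17-1)/5⌋ = 3 into plot → D; (17-1) mod 5 = 1 into the melted columns → shaded.
So row 17 is (D, shaded, 6); yield_kg = 6.

6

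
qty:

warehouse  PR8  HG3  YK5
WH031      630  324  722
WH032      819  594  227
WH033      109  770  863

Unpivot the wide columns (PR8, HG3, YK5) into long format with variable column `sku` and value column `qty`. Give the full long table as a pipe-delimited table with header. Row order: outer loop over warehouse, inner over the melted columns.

| warehouse | sku | qty |
| WH031 | PR8 | 630 |
| WH031 | HG3 | 324 |
| WH031 | YK5 | 722 |
| WH032 | PR8 | 819 |
| WH032 | HG3 | 594 |
| WH032 | YK5 | 227 |
| WH033 | PR8 | 109 |
| WH033 | HG3 | 770 |
| WH033 | YK5 | 863 |

Each (warehouse, column) pair becomes one row: 3 × 3 = 9 rows.
For example, (WH031, PR8) → qty=630.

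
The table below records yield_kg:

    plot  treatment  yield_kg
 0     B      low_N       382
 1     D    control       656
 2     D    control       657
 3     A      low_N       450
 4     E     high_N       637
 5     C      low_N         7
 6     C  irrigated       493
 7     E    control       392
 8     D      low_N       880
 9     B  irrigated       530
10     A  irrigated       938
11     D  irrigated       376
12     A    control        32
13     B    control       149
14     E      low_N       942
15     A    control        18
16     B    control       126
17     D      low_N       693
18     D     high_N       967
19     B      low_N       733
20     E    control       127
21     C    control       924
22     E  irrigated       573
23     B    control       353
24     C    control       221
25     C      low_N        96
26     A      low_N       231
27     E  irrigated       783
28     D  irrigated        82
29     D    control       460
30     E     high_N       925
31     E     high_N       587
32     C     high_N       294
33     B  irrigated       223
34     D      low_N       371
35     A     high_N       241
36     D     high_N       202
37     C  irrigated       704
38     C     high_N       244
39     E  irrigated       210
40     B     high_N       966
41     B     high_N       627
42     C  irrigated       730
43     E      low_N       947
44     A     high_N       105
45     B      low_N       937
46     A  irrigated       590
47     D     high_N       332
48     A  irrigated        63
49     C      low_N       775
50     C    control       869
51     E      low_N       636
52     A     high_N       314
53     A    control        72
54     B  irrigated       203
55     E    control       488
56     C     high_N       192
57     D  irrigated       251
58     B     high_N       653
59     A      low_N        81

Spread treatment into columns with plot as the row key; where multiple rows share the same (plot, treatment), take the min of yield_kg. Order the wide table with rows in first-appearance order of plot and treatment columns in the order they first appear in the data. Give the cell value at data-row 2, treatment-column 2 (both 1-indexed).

With rows in first-appearance order of plot, row 2 is plot=D. treatment columns in first-appearance order: low_N, control, high_N, irrigated; column 2 is control.
Long rows with plot=D, treatment=control: min(656, 657, 460) = 460.

460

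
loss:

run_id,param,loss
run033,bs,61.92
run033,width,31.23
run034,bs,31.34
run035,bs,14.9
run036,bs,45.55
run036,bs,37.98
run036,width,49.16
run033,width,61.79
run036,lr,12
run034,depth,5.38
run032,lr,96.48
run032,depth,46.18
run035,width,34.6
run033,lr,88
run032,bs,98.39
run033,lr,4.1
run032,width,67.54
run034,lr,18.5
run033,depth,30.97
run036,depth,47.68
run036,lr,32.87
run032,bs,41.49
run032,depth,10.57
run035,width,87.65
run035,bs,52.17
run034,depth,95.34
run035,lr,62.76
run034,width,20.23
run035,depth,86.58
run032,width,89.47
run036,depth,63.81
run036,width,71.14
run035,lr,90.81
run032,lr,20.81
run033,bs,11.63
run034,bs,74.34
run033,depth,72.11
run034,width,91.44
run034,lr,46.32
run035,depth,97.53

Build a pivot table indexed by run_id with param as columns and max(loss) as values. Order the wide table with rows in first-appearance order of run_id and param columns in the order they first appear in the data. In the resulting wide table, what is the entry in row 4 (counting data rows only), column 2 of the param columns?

71.14

With rows in first-appearance order of run_id, row 4 is run_id=run036. param columns in first-appearance order: bs, width, lr, depth; column 2 is width.
Long rows with run_id=run036, param=width: max(49.16, 71.14) = 71.14.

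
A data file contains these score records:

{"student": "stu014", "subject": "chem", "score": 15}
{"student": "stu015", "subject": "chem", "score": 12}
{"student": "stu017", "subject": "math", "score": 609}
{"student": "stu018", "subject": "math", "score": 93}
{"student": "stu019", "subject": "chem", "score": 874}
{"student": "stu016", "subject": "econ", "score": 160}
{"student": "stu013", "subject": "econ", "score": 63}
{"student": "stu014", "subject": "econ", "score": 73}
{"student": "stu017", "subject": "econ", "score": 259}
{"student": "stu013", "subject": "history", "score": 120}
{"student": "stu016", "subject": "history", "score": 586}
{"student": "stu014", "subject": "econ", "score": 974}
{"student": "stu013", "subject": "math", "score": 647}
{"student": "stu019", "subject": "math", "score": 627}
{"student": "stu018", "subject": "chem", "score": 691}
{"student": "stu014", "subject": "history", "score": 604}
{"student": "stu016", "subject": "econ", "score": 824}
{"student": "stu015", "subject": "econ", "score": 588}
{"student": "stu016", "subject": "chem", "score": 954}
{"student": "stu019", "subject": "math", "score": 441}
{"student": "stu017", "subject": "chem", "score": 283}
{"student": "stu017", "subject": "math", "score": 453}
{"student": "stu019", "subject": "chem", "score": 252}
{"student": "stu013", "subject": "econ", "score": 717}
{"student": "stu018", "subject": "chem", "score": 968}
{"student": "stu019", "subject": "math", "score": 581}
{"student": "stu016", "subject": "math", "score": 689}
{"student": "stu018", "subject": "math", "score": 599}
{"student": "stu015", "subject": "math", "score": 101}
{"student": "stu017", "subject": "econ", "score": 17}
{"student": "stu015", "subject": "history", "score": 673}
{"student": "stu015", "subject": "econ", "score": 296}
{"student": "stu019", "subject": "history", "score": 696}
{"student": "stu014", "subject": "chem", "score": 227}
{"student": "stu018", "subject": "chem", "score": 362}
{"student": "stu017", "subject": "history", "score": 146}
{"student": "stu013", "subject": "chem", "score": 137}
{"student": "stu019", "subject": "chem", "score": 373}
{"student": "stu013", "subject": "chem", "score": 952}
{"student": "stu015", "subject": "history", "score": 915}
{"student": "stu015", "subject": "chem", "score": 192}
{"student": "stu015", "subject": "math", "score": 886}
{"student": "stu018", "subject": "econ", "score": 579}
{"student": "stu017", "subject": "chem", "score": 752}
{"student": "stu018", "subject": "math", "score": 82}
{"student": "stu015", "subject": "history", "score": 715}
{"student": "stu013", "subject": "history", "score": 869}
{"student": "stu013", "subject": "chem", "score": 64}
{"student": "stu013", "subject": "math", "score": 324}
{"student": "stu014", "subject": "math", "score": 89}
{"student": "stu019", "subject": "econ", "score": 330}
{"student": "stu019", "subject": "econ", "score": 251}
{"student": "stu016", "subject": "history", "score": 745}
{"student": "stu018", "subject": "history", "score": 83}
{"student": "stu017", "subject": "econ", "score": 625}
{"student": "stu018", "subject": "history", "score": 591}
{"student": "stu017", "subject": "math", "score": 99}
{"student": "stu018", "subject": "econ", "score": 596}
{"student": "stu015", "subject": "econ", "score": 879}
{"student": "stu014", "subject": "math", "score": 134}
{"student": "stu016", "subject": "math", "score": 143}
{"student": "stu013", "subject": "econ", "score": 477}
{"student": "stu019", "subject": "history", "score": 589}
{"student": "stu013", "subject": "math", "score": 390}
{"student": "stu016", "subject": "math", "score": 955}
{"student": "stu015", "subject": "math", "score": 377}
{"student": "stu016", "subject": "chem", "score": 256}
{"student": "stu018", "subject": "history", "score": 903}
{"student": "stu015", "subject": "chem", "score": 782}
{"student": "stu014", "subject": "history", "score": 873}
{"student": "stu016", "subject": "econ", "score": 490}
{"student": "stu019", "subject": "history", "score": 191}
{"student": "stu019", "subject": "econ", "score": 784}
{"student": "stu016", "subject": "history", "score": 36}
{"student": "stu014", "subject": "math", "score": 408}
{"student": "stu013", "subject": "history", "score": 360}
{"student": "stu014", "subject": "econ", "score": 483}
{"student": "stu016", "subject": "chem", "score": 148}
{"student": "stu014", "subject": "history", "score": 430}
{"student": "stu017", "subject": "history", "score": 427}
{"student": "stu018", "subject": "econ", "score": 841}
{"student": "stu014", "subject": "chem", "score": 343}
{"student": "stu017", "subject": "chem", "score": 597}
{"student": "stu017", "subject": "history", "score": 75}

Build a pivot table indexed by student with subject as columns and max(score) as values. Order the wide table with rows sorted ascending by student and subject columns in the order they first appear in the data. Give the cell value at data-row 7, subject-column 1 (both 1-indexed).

With rows sorted ascending by student, row 7 is student=stu019. subject columns in first-appearance order: chem, math, econ, history; column 1 is chem.
Long rows with student=stu019, subject=chem: max(874, 252, 373) = 874.

874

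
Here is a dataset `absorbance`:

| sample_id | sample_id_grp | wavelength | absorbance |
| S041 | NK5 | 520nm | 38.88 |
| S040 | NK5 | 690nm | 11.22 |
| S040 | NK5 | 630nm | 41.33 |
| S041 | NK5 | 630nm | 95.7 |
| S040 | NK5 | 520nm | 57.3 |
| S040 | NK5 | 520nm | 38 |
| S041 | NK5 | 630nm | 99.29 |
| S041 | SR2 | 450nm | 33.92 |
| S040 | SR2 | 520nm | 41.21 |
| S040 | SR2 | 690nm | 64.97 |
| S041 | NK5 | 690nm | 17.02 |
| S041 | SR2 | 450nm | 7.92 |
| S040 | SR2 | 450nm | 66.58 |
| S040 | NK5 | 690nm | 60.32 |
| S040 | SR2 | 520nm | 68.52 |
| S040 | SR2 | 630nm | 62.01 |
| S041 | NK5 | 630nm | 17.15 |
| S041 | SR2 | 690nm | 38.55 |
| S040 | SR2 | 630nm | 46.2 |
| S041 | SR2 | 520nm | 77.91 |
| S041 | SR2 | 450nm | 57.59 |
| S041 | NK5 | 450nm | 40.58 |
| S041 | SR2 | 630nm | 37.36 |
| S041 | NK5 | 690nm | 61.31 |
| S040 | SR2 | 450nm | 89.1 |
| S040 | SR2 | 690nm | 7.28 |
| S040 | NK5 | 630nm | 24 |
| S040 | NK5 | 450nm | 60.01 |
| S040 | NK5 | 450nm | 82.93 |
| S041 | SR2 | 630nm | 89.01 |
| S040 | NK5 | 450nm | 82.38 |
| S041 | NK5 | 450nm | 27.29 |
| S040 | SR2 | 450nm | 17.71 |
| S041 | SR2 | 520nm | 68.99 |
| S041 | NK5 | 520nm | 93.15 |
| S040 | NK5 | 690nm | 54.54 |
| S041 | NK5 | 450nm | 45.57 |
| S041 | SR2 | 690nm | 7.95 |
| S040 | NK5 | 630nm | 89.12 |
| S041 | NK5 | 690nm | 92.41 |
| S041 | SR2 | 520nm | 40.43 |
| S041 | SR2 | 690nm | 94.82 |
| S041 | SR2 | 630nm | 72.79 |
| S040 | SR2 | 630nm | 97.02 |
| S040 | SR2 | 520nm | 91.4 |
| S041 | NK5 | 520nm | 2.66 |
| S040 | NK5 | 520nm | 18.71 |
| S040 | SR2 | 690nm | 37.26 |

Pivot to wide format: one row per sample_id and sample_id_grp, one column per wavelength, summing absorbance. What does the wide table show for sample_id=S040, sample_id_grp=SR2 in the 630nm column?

Rows with sample_id=S040, sample_id_grp=SR2 and wavelength=630nm: absorbance values are 62.01, 46.2, 97.02.
62.01 + 46.2 + 97.02 = 205.23.

205.23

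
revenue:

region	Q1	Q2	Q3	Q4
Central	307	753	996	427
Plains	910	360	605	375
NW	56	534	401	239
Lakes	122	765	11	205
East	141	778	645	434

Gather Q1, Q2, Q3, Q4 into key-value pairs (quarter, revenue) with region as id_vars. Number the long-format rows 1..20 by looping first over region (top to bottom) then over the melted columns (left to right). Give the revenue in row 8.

20 rows total (5 × 4). Row 8: index ⌊(8-1)/4⌋ = 1 into region → Plains; (8-1) mod 4 = 3 into the melted columns → Q4.
So row 8 is (Plains, Q4, 375); revenue = 375.

375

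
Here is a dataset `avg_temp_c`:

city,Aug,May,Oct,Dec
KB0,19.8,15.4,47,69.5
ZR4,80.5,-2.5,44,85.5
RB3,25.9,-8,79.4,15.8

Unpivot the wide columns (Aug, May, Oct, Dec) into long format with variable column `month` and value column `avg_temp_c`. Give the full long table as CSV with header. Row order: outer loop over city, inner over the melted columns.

Each (city, column) pair becomes one row: 3 × 4 = 12 rows.
For example, (KB0, Aug) → avg_temp_c=19.8.

city,month,avg_temp_c
KB0,Aug,19.8
KB0,May,15.4
KB0,Oct,47
KB0,Dec,69.5
ZR4,Aug,80.5
ZR4,May,-2.5
ZR4,Oct,44
ZR4,Dec,85.5
RB3,Aug,25.9
RB3,May,-8
RB3,Oct,79.4
RB3,Dec,15.8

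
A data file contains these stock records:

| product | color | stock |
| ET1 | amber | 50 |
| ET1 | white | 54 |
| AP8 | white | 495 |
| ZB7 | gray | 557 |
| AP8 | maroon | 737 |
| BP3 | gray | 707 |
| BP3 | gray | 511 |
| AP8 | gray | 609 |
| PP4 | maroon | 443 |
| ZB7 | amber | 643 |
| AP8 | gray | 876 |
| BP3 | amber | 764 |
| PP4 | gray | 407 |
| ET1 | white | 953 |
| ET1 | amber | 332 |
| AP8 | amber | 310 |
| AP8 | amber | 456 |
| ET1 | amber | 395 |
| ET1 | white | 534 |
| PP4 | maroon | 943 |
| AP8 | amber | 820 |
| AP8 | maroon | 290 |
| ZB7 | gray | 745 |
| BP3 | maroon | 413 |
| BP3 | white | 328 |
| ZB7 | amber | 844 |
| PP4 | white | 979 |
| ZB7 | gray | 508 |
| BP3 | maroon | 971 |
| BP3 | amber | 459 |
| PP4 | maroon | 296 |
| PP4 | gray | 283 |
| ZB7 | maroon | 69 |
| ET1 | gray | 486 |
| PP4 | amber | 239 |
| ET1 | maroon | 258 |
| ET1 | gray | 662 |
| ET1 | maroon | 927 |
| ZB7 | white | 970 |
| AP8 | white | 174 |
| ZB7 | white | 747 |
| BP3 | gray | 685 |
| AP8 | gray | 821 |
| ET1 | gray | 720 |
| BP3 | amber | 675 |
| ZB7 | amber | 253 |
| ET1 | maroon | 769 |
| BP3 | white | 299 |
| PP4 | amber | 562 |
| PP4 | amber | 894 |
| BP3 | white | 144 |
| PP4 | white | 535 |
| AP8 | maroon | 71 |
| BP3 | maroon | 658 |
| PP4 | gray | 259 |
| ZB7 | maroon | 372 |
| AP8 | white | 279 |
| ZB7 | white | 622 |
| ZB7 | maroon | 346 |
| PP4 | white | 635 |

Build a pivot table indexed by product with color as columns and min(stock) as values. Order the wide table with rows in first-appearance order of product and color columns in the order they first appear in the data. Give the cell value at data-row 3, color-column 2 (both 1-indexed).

622

With rows in first-appearance order of product, row 3 is product=ZB7. color columns in first-appearance order: amber, white, gray, maroon; column 2 is white.
Long rows with product=ZB7, color=white: min(970, 747, 622) = 622.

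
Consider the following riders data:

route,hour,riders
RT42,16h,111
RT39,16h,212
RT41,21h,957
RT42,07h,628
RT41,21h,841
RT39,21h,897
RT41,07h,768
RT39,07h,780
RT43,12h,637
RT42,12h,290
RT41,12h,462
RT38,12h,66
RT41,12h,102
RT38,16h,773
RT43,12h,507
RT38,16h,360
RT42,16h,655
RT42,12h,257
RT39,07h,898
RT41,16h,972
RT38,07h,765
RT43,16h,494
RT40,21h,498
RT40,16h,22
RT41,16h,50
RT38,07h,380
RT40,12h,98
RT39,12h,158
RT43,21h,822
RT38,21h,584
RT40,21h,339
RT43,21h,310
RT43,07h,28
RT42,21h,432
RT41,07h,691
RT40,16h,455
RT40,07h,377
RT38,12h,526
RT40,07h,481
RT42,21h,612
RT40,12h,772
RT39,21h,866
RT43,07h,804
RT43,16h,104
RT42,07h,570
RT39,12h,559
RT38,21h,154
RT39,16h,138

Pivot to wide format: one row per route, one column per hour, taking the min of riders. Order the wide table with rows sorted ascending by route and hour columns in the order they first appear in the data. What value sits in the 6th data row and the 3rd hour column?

28

With rows sorted ascending by route, row 6 is route=RT43. hour columns in first-appearance order: 16h, 21h, 07h, 12h; column 3 is 07h.
Long rows with route=RT43, hour=07h: min(28, 804) = 28.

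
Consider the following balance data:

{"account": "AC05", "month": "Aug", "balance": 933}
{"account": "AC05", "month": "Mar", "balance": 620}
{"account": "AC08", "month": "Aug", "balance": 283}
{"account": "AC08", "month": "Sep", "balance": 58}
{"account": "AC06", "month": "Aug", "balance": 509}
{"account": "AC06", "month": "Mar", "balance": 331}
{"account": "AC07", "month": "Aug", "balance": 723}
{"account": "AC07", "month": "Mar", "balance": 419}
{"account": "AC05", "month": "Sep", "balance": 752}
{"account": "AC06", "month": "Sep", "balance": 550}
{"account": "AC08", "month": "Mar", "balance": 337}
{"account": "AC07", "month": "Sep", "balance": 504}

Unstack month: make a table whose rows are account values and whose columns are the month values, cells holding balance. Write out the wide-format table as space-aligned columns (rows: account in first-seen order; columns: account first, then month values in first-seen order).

account  Aug  Mar  Sep
AC05     933  620  752
AC08     283  337  58 
AC06     509  331  550
AC07     723  419  504

Columns: account plus the 3 distinct month values (Aug, Mar, Sep).
For example, row AC05 column Aug takes balance=933 from the long row (AC05, Aug).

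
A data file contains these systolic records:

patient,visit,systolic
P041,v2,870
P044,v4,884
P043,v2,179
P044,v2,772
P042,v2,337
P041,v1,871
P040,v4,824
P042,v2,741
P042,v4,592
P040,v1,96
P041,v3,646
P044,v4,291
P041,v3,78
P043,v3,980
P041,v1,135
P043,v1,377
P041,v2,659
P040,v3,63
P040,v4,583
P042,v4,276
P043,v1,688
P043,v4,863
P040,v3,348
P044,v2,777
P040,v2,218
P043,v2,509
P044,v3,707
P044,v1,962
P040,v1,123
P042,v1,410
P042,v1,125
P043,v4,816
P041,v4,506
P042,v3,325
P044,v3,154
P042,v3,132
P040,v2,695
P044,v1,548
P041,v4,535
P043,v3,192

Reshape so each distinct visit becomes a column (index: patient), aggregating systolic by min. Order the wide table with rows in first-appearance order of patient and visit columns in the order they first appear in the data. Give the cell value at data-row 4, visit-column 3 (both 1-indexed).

125

With rows in first-appearance order of patient, row 4 is patient=P042. visit columns in first-appearance order: v2, v4, v1, v3; column 3 is v1.
Long rows with patient=P042, visit=v1: min(410, 125) = 125.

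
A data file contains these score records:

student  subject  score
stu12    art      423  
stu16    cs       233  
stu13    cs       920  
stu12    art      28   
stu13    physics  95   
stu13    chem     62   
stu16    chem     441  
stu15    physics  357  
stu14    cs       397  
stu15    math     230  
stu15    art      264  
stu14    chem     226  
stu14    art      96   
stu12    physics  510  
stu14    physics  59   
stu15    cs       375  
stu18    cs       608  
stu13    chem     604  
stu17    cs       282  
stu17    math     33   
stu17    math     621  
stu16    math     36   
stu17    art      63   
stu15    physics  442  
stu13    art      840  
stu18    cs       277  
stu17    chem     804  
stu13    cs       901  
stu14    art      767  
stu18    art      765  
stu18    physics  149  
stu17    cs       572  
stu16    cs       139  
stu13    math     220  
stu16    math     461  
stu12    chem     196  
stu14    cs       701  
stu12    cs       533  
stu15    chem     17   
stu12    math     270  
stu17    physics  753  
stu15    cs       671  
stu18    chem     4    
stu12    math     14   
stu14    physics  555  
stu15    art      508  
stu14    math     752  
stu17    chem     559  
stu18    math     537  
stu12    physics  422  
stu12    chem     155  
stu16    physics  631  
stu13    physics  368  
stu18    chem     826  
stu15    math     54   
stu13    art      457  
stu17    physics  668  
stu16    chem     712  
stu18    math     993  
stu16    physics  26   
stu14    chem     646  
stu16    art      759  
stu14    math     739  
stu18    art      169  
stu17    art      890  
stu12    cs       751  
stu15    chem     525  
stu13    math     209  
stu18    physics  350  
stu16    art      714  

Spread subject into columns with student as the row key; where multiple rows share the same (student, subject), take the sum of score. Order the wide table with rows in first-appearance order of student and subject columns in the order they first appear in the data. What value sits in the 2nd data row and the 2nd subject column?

With rows in first-appearance order of student, row 2 is student=stu16. subject columns in first-appearance order: art, cs, physics, chem, math; column 2 is cs.
Long rows with student=stu16, subject=cs: 233 + 139 = 372.

372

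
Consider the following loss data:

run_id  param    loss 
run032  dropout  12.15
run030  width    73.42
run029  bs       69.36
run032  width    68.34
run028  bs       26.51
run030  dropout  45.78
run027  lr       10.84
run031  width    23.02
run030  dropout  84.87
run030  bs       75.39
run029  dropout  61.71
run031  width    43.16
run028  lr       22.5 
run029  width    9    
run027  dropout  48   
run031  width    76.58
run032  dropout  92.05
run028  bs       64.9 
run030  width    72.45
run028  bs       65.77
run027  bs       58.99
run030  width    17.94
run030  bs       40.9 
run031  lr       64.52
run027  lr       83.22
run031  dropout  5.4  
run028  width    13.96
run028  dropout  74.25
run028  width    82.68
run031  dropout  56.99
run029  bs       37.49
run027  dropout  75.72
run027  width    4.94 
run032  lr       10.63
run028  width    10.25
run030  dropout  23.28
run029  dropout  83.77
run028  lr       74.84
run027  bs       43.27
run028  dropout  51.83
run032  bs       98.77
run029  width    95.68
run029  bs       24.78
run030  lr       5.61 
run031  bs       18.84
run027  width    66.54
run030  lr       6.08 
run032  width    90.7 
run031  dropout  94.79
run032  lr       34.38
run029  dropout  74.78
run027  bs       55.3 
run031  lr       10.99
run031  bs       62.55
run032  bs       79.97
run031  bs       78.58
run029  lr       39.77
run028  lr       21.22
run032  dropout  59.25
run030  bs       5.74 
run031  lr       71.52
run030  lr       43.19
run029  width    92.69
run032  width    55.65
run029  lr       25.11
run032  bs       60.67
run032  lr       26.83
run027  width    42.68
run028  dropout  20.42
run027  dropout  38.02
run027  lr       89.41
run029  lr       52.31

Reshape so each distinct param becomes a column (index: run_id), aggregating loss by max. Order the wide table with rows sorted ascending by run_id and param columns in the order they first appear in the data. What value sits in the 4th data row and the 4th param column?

43.19

With rows sorted ascending by run_id, row 4 is run_id=run030. param columns in first-appearance order: dropout, width, bs, lr; column 4 is lr.
Long rows with run_id=run030, param=lr: max(5.61, 6.08, 43.19) = 43.19.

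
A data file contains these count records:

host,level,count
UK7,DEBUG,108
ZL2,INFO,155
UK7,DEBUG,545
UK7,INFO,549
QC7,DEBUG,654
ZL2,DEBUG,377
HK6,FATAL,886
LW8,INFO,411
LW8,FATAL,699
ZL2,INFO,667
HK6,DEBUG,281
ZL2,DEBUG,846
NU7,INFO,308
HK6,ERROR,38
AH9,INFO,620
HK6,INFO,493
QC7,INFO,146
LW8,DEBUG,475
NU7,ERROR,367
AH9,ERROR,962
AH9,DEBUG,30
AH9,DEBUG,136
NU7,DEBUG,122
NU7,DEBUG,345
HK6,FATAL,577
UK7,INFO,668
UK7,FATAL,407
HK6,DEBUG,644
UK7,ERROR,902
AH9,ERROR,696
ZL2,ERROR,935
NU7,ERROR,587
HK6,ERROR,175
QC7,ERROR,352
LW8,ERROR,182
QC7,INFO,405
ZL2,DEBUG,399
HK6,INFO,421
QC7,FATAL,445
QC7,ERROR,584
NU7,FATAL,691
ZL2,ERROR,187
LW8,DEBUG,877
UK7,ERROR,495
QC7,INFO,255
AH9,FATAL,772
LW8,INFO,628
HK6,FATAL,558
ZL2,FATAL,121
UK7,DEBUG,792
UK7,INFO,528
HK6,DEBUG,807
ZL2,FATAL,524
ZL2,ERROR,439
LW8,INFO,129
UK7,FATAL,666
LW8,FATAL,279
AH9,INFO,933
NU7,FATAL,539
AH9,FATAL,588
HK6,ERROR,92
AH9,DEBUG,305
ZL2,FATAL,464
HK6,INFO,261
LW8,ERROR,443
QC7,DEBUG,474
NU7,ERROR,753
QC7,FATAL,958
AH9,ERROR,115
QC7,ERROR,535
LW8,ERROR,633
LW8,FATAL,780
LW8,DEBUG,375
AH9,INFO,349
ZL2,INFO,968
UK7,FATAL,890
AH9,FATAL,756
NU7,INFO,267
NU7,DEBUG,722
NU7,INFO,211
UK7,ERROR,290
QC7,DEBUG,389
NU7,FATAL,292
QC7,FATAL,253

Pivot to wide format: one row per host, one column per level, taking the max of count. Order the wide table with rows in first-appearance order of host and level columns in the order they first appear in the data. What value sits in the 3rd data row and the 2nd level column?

405

With rows in first-appearance order of host, row 3 is host=QC7. level columns in first-appearance order: DEBUG, INFO, FATAL, ERROR; column 2 is INFO.
Long rows with host=QC7, level=INFO: max(146, 405, 255) = 405.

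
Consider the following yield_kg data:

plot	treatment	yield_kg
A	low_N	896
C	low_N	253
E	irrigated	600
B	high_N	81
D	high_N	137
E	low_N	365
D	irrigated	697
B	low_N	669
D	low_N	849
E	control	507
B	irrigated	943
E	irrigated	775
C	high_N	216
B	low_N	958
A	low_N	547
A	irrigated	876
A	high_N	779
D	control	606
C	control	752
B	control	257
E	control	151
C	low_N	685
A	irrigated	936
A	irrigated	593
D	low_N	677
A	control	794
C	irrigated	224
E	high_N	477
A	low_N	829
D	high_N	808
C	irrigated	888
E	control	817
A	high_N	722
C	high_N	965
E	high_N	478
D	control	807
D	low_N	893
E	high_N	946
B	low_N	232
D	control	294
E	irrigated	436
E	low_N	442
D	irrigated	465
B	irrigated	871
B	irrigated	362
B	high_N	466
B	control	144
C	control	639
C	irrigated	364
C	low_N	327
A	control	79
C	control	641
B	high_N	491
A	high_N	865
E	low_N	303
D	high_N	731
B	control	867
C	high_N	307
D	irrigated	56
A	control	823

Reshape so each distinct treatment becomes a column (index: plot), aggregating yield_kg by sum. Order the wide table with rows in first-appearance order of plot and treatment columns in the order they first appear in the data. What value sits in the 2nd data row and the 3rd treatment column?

1488

With rows in first-appearance order of plot, row 2 is plot=C. treatment columns in first-appearance order: low_N, irrigated, high_N, control; column 3 is high_N.
Long rows with plot=C, treatment=high_N: 216 + 965 + 307 = 1488.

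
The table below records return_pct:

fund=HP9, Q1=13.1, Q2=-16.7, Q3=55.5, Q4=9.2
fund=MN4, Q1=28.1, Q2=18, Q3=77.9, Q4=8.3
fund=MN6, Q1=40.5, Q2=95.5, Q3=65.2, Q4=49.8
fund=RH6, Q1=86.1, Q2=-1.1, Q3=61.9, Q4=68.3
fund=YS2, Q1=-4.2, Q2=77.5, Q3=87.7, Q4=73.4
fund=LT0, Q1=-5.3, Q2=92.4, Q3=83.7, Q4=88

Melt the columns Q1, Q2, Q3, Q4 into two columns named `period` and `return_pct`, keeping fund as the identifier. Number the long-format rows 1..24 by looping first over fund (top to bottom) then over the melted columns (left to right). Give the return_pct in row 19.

24 rows total (6 × 4). Row 19: index ⌊(19-1)/4⌋ = 4 into fund → YS2; (19-1) mod 4 = 2 into the melted columns → Q3.
So row 19 is (YS2, Q3, 87.7); return_pct = 87.7.

87.7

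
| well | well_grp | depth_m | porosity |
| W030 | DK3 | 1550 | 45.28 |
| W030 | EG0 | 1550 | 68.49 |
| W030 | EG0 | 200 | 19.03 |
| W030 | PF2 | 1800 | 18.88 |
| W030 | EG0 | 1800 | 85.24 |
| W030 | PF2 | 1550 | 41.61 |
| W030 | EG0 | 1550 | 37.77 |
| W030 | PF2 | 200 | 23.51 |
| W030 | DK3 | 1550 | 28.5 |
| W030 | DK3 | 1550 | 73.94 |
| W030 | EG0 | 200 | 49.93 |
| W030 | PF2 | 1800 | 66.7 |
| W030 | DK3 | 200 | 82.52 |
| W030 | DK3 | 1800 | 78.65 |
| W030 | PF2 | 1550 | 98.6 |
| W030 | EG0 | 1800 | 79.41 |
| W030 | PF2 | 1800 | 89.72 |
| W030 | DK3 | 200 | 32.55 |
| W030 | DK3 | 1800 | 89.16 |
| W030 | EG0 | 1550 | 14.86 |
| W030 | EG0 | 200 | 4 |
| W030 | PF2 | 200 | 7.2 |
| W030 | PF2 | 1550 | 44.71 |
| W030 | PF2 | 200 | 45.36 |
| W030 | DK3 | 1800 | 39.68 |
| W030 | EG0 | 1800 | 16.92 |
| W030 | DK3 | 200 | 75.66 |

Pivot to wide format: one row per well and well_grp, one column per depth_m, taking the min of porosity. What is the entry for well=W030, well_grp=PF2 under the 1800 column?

Rows with well=W030, well_grp=PF2 and depth_m=1800: porosity values are 18.88, 66.7, 89.72.
min(18.88, 66.7, 89.72) = 18.88.

18.88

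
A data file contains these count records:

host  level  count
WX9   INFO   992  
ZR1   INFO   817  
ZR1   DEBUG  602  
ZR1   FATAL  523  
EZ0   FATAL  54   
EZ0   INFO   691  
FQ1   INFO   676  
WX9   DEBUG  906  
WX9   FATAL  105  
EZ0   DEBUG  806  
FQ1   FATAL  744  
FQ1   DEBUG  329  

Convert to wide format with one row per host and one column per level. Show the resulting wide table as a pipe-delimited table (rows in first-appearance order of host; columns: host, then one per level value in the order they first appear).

| host | INFO | DEBUG | FATAL |
| WX9 | 992 | 906 | 105 |
| ZR1 | 817 | 602 | 523 |
| EZ0 | 691 | 806 | 54 |
| FQ1 | 676 | 329 | 744 |

Columns: host plus the 3 distinct level values (INFO, DEBUG, FATAL).
For example, row WX9 column INFO takes count=992 from the long row (WX9, INFO).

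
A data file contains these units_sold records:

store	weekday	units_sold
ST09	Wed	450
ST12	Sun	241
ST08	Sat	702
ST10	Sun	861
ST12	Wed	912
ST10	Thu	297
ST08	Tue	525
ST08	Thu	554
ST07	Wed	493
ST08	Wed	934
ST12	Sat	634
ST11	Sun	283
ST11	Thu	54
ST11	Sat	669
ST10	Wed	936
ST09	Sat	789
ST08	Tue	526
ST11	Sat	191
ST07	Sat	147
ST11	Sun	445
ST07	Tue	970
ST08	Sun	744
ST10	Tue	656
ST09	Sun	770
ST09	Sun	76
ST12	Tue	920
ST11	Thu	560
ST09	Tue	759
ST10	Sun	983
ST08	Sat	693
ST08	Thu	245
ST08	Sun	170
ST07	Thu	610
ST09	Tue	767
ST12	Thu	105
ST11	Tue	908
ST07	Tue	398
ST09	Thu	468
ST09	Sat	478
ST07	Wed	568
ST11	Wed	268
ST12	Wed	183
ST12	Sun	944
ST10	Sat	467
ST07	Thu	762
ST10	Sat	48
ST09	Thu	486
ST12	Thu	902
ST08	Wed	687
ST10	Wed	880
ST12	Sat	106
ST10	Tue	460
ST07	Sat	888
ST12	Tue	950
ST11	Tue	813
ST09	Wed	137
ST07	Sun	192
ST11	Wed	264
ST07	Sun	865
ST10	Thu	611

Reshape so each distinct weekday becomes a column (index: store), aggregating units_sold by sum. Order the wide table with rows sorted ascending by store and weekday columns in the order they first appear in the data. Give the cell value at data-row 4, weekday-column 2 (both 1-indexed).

With rows sorted ascending by store, row 4 is store=ST10. weekday columns in first-appearance order: Wed, Sun, Sat, Thu, Tue; column 2 is Sun.
Long rows with store=ST10, weekday=Sun: 861 + 983 = 1844.

1844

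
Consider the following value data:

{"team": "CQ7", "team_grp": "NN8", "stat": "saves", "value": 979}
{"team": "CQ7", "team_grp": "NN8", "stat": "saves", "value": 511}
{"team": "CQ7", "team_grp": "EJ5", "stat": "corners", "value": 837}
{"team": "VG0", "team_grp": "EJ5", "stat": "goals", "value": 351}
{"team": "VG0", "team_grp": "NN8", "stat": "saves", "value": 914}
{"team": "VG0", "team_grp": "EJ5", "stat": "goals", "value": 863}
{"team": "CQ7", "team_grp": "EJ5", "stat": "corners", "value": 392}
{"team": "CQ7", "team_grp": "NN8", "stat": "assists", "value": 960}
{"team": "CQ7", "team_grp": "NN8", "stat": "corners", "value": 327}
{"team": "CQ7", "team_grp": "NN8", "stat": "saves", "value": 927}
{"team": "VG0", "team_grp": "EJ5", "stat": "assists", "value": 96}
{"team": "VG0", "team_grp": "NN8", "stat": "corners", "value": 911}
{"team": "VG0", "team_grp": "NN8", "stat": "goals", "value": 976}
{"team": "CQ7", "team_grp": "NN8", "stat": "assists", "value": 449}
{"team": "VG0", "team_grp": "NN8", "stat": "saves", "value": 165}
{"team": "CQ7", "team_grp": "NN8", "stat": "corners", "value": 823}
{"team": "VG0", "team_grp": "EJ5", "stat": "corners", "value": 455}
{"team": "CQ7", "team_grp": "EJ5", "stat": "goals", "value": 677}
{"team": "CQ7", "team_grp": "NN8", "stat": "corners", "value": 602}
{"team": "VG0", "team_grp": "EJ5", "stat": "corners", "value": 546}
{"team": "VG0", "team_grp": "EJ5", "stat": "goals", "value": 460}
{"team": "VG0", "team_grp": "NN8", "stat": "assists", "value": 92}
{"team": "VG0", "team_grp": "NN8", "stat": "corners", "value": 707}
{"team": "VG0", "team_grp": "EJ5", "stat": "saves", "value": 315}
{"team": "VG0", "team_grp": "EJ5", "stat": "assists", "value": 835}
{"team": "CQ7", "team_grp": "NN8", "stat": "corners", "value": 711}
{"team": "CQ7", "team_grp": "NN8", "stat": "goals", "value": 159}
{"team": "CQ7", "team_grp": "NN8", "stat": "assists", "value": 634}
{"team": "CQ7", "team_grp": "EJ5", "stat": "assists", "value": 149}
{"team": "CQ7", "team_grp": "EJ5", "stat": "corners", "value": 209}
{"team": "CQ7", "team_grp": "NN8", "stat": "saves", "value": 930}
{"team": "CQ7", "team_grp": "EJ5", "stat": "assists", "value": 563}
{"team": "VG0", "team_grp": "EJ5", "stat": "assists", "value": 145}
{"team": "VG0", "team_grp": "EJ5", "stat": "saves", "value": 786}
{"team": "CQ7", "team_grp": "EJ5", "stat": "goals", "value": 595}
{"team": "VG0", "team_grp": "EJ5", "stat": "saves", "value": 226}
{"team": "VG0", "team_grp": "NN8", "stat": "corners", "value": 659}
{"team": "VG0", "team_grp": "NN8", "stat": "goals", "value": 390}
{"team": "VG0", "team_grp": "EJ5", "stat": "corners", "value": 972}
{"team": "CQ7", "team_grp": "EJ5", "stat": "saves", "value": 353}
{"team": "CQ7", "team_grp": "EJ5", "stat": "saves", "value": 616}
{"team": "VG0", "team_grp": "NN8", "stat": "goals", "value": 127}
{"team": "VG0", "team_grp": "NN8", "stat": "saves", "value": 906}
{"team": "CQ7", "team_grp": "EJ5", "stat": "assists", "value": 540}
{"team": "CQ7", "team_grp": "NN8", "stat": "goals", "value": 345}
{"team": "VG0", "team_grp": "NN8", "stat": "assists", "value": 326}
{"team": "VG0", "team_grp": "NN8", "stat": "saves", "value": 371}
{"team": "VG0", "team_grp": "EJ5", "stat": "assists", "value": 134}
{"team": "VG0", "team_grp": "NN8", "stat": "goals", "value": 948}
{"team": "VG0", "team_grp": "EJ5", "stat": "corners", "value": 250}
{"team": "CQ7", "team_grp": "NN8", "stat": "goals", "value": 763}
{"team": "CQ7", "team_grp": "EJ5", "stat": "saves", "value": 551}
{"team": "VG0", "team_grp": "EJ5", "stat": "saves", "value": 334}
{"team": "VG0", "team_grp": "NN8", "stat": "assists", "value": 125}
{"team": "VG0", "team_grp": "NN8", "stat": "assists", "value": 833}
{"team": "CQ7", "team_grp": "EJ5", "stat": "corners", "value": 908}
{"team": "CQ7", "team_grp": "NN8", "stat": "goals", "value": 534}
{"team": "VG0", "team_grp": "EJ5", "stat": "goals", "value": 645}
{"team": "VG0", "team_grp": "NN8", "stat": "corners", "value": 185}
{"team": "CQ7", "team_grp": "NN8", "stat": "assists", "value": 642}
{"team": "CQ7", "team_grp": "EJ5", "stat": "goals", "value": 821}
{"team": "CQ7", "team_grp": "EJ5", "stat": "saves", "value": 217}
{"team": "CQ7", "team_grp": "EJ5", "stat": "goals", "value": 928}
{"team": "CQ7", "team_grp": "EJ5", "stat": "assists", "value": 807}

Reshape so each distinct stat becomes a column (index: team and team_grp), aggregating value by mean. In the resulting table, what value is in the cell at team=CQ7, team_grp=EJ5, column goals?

755.25

Rows with team=CQ7, team_grp=EJ5 and stat=goals: value values are 677, 595, 821, 928.
(677 + 595 + 821 + 928) / 4 = 755.25.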